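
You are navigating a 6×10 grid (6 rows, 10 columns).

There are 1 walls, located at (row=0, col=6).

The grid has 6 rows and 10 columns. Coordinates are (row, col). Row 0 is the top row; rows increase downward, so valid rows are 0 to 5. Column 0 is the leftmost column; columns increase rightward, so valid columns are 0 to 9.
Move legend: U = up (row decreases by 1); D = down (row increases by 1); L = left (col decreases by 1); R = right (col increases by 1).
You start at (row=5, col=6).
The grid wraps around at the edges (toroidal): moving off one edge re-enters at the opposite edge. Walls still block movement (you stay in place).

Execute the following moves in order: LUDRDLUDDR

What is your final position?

Answer: Final position: (row=0, col=5)

Derivation:
Start: (row=5, col=6)
  L (left): (row=5, col=6) -> (row=5, col=5)
  U (up): (row=5, col=5) -> (row=4, col=5)
  D (down): (row=4, col=5) -> (row=5, col=5)
  R (right): (row=5, col=5) -> (row=5, col=6)
  D (down): blocked, stay at (row=5, col=6)
  L (left): (row=5, col=6) -> (row=5, col=5)
  U (up): (row=5, col=5) -> (row=4, col=5)
  D (down): (row=4, col=5) -> (row=5, col=5)
  D (down): (row=5, col=5) -> (row=0, col=5)
  R (right): blocked, stay at (row=0, col=5)
Final: (row=0, col=5)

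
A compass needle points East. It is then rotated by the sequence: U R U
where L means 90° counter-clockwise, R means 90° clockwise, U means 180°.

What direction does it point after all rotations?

Answer: Final heading: South

Derivation:
Start: East
  U (U-turn (180°)) -> West
  R (right (90° clockwise)) -> North
  U (U-turn (180°)) -> South
Final: South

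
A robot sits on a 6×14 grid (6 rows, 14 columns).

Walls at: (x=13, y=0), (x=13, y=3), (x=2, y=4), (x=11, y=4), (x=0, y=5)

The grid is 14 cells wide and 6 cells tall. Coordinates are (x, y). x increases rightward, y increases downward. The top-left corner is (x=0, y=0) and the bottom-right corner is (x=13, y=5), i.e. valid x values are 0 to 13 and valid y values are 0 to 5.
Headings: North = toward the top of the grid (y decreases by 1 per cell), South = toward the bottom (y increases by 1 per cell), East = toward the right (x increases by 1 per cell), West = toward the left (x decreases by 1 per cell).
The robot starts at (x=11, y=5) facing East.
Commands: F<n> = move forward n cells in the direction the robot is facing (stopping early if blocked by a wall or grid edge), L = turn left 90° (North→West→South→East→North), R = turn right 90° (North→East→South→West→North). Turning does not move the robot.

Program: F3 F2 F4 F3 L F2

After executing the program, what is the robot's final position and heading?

Answer: Final position: (x=13, y=4), facing North

Derivation:
Start: (x=11, y=5), facing East
  F3: move forward 2/3 (blocked), now at (x=13, y=5)
  F2: move forward 0/2 (blocked), now at (x=13, y=5)
  F4: move forward 0/4 (blocked), now at (x=13, y=5)
  F3: move forward 0/3 (blocked), now at (x=13, y=5)
  L: turn left, now facing North
  F2: move forward 1/2 (blocked), now at (x=13, y=4)
Final: (x=13, y=4), facing North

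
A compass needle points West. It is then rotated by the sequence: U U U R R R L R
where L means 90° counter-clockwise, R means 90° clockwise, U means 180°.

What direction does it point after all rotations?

Start: West
  U (U-turn (180°)) -> East
  U (U-turn (180°)) -> West
  U (U-turn (180°)) -> East
  R (right (90° clockwise)) -> South
  R (right (90° clockwise)) -> West
  R (right (90° clockwise)) -> North
  L (left (90° counter-clockwise)) -> West
  R (right (90° clockwise)) -> North
Final: North

Answer: Final heading: North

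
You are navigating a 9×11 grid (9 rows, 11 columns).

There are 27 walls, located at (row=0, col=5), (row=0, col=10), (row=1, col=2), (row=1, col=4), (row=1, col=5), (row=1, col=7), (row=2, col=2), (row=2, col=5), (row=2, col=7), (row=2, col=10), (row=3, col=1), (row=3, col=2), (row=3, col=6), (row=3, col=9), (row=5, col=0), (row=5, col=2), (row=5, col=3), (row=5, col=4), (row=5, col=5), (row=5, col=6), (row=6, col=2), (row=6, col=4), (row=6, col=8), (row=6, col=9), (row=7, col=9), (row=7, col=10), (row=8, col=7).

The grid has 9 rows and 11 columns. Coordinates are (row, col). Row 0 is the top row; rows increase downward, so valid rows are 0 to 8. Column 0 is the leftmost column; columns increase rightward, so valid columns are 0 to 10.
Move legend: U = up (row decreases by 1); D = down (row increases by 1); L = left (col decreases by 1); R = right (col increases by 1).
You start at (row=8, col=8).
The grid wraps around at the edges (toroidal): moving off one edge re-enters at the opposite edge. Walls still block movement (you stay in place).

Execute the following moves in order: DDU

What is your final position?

Start: (row=8, col=8)
  D (down): (row=8, col=8) -> (row=0, col=8)
  D (down): (row=0, col=8) -> (row=1, col=8)
  U (up): (row=1, col=8) -> (row=0, col=8)
Final: (row=0, col=8)

Answer: Final position: (row=0, col=8)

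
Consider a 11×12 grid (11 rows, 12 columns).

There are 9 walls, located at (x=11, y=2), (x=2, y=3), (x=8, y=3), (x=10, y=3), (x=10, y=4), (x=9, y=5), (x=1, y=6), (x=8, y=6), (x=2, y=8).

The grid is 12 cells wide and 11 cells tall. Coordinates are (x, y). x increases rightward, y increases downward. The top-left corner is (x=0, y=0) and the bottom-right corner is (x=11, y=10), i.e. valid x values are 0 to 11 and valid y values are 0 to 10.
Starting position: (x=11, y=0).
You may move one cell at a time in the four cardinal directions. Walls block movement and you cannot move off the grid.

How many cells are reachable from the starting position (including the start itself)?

Answer: Reachable cells: 123

Derivation:
BFS flood-fill from (x=11, y=0):
  Distance 0: (x=11, y=0)
  Distance 1: (x=10, y=0), (x=11, y=1)
  Distance 2: (x=9, y=0), (x=10, y=1)
  Distance 3: (x=8, y=0), (x=9, y=1), (x=10, y=2)
  Distance 4: (x=7, y=0), (x=8, y=1), (x=9, y=2)
  Distance 5: (x=6, y=0), (x=7, y=1), (x=8, y=2), (x=9, y=3)
  Distance 6: (x=5, y=0), (x=6, y=1), (x=7, y=2), (x=9, y=4)
  Distance 7: (x=4, y=0), (x=5, y=1), (x=6, y=2), (x=7, y=3), (x=8, y=4)
  Distance 8: (x=3, y=0), (x=4, y=1), (x=5, y=2), (x=6, y=3), (x=7, y=4), (x=8, y=5)
  Distance 9: (x=2, y=0), (x=3, y=1), (x=4, y=2), (x=5, y=3), (x=6, y=4), (x=7, y=5)
  Distance 10: (x=1, y=0), (x=2, y=1), (x=3, y=2), (x=4, y=3), (x=5, y=4), (x=6, y=5), (x=7, y=6)
  Distance 11: (x=0, y=0), (x=1, y=1), (x=2, y=2), (x=3, y=3), (x=4, y=4), (x=5, y=5), (x=6, y=6), (x=7, y=7)
  Distance 12: (x=0, y=1), (x=1, y=2), (x=3, y=4), (x=4, y=5), (x=5, y=6), (x=6, y=7), (x=8, y=7), (x=7, y=8)
  Distance 13: (x=0, y=2), (x=1, y=3), (x=2, y=4), (x=3, y=5), (x=4, y=6), (x=5, y=7), (x=9, y=7), (x=6, y=8), (x=8, y=8), (x=7, y=9)
  Distance 14: (x=0, y=3), (x=1, y=4), (x=2, y=5), (x=3, y=6), (x=9, y=6), (x=4, y=7), (x=10, y=7), (x=5, y=8), (x=9, y=8), (x=6, y=9), (x=8, y=9), (x=7, y=10)
  Distance 15: (x=0, y=4), (x=1, y=5), (x=2, y=6), (x=10, y=6), (x=3, y=7), (x=11, y=7), (x=4, y=8), (x=10, y=8), (x=5, y=9), (x=9, y=9), (x=6, y=10), (x=8, y=10)
  Distance 16: (x=0, y=5), (x=10, y=5), (x=11, y=6), (x=2, y=7), (x=3, y=8), (x=11, y=8), (x=4, y=9), (x=10, y=9), (x=5, y=10), (x=9, y=10)
  Distance 17: (x=11, y=5), (x=0, y=6), (x=1, y=7), (x=3, y=9), (x=11, y=9), (x=4, y=10), (x=10, y=10)
  Distance 18: (x=11, y=4), (x=0, y=7), (x=1, y=8), (x=2, y=9), (x=3, y=10), (x=11, y=10)
  Distance 19: (x=11, y=3), (x=0, y=8), (x=1, y=9), (x=2, y=10)
  Distance 20: (x=0, y=9), (x=1, y=10)
  Distance 21: (x=0, y=10)
Total reachable: 123 (grid has 123 open cells total)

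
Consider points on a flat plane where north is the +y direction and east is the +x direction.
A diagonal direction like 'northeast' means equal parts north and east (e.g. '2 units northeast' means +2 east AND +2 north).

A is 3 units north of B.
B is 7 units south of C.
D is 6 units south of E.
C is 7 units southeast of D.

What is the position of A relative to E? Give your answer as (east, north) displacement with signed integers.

Place E at the origin (east=0, north=0).
  D is 6 units south of E: delta (east=+0, north=-6); D at (east=0, north=-6).
  C is 7 units southeast of D: delta (east=+7, north=-7); C at (east=7, north=-13).
  B is 7 units south of C: delta (east=+0, north=-7); B at (east=7, north=-20).
  A is 3 units north of B: delta (east=+0, north=+3); A at (east=7, north=-17).
Therefore A relative to E: (east=7, north=-17).

Answer: A is at (east=7, north=-17) relative to E.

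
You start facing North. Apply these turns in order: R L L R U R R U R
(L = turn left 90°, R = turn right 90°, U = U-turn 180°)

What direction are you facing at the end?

Answer: Final heading: West

Derivation:
Start: North
  R (right (90° clockwise)) -> East
  L (left (90° counter-clockwise)) -> North
  L (left (90° counter-clockwise)) -> West
  R (right (90° clockwise)) -> North
  U (U-turn (180°)) -> South
  R (right (90° clockwise)) -> West
  R (right (90° clockwise)) -> North
  U (U-turn (180°)) -> South
  R (right (90° clockwise)) -> West
Final: West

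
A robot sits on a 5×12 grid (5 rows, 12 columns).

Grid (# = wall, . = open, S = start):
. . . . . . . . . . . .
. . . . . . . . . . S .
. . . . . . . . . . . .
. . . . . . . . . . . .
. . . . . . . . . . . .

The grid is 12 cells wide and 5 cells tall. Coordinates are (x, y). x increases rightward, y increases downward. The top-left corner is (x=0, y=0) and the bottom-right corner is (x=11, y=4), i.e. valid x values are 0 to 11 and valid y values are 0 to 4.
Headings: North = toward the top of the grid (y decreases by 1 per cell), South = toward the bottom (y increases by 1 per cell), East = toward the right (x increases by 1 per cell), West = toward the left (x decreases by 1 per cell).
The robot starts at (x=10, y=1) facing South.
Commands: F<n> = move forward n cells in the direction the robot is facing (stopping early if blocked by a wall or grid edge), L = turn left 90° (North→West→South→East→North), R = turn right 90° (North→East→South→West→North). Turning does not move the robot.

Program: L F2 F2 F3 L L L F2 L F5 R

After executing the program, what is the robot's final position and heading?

Answer: Final position: (x=11, y=3), facing South

Derivation:
Start: (x=10, y=1), facing South
  L: turn left, now facing East
  F2: move forward 1/2 (blocked), now at (x=11, y=1)
  F2: move forward 0/2 (blocked), now at (x=11, y=1)
  F3: move forward 0/3 (blocked), now at (x=11, y=1)
  L: turn left, now facing North
  L: turn left, now facing West
  L: turn left, now facing South
  F2: move forward 2, now at (x=11, y=3)
  L: turn left, now facing East
  F5: move forward 0/5 (blocked), now at (x=11, y=3)
  R: turn right, now facing South
Final: (x=11, y=3), facing South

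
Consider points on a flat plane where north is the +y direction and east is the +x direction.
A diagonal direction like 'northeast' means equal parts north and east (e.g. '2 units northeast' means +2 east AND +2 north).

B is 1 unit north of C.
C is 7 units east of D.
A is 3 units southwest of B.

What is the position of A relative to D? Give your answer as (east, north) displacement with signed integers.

Answer: A is at (east=4, north=-2) relative to D.

Derivation:
Place D at the origin (east=0, north=0).
  C is 7 units east of D: delta (east=+7, north=+0); C at (east=7, north=0).
  B is 1 unit north of C: delta (east=+0, north=+1); B at (east=7, north=1).
  A is 3 units southwest of B: delta (east=-3, north=-3); A at (east=4, north=-2).
Therefore A relative to D: (east=4, north=-2).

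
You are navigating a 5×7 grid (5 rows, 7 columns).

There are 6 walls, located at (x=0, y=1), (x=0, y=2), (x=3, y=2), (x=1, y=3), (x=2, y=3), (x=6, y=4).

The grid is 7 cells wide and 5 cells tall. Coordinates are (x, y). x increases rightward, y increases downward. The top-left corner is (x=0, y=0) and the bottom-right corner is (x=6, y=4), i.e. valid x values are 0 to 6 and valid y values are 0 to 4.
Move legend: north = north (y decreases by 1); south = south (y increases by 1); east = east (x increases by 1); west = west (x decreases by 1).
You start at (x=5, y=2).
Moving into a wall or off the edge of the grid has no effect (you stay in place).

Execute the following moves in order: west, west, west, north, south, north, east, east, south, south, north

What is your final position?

Answer: Final position: (x=6, y=2)

Derivation:
Start: (x=5, y=2)
  west (west): (x=5, y=2) -> (x=4, y=2)
  west (west): blocked, stay at (x=4, y=2)
  west (west): blocked, stay at (x=4, y=2)
  north (north): (x=4, y=2) -> (x=4, y=1)
  south (south): (x=4, y=1) -> (x=4, y=2)
  north (north): (x=4, y=2) -> (x=4, y=1)
  east (east): (x=4, y=1) -> (x=5, y=1)
  east (east): (x=5, y=1) -> (x=6, y=1)
  south (south): (x=6, y=1) -> (x=6, y=2)
  south (south): (x=6, y=2) -> (x=6, y=3)
  north (north): (x=6, y=3) -> (x=6, y=2)
Final: (x=6, y=2)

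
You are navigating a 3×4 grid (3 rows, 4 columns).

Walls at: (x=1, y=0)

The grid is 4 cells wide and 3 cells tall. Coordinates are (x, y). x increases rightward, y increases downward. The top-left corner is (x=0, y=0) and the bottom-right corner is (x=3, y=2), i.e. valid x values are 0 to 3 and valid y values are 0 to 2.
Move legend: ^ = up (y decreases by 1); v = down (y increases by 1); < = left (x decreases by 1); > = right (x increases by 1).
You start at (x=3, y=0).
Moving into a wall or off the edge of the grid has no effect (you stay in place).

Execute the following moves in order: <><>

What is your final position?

Answer: Final position: (x=3, y=0)

Derivation:
Start: (x=3, y=0)
  < (left): (x=3, y=0) -> (x=2, y=0)
  > (right): (x=2, y=0) -> (x=3, y=0)
  < (left): (x=3, y=0) -> (x=2, y=0)
  > (right): (x=2, y=0) -> (x=3, y=0)
Final: (x=3, y=0)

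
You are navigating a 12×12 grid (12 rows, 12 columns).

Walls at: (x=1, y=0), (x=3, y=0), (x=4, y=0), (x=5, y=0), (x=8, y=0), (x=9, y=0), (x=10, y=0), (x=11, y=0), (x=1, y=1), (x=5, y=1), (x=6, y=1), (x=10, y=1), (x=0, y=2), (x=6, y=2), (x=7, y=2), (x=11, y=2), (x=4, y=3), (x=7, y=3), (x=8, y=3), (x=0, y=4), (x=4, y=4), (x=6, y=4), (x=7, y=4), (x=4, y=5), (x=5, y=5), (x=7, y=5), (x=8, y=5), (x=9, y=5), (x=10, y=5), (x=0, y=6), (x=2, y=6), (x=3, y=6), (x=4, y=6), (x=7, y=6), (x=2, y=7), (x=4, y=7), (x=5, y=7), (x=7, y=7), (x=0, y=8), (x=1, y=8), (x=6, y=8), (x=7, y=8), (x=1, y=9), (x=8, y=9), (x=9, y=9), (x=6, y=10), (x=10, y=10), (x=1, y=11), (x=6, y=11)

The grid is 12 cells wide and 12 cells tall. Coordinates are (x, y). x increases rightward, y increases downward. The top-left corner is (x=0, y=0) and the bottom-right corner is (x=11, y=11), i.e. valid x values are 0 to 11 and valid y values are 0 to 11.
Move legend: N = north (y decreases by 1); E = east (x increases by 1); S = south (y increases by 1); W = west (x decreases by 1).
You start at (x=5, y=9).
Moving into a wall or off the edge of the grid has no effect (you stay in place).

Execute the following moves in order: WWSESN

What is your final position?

Start: (x=5, y=9)
  W (west): (x=5, y=9) -> (x=4, y=9)
  W (west): (x=4, y=9) -> (x=3, y=9)
  S (south): (x=3, y=9) -> (x=3, y=10)
  E (east): (x=3, y=10) -> (x=4, y=10)
  S (south): (x=4, y=10) -> (x=4, y=11)
  N (north): (x=4, y=11) -> (x=4, y=10)
Final: (x=4, y=10)

Answer: Final position: (x=4, y=10)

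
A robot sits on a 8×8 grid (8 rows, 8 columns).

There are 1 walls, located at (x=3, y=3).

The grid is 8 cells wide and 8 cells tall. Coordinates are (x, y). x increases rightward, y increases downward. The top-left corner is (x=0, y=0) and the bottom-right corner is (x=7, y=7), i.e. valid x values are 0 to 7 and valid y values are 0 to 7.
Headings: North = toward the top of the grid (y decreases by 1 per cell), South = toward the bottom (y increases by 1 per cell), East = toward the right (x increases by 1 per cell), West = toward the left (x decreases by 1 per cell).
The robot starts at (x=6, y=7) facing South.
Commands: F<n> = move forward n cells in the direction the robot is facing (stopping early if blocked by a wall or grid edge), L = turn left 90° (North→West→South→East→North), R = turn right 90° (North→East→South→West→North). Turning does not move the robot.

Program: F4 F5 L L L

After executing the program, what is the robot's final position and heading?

Start: (x=6, y=7), facing South
  F4: move forward 0/4 (blocked), now at (x=6, y=7)
  F5: move forward 0/5 (blocked), now at (x=6, y=7)
  L: turn left, now facing East
  L: turn left, now facing North
  L: turn left, now facing West
Final: (x=6, y=7), facing West

Answer: Final position: (x=6, y=7), facing West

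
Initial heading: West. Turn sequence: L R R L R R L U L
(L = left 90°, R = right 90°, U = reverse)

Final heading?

Start: West
  L (left (90° counter-clockwise)) -> South
  R (right (90° clockwise)) -> West
  R (right (90° clockwise)) -> North
  L (left (90° counter-clockwise)) -> West
  R (right (90° clockwise)) -> North
  R (right (90° clockwise)) -> East
  L (left (90° counter-clockwise)) -> North
  U (U-turn (180°)) -> South
  L (left (90° counter-clockwise)) -> East
Final: East

Answer: Final heading: East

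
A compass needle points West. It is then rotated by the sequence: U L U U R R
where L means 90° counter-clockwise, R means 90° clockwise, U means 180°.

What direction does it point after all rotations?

Answer: Final heading: South

Derivation:
Start: West
  U (U-turn (180°)) -> East
  L (left (90° counter-clockwise)) -> North
  U (U-turn (180°)) -> South
  U (U-turn (180°)) -> North
  R (right (90° clockwise)) -> East
  R (right (90° clockwise)) -> South
Final: South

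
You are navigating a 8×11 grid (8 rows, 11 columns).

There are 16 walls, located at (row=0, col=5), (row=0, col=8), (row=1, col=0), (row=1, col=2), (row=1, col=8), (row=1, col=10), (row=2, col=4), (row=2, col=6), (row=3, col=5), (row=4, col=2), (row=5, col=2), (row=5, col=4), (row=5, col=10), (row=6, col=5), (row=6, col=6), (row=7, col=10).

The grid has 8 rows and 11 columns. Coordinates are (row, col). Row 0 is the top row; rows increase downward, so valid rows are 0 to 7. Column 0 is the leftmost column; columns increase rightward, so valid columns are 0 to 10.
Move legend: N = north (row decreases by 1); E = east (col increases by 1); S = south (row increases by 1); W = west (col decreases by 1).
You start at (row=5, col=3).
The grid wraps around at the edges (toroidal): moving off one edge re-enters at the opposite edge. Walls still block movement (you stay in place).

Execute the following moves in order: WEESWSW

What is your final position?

Answer: Final position: (row=7, col=1)

Derivation:
Start: (row=5, col=3)
  W (west): blocked, stay at (row=5, col=3)
  E (east): blocked, stay at (row=5, col=3)
  E (east): blocked, stay at (row=5, col=3)
  S (south): (row=5, col=3) -> (row=6, col=3)
  W (west): (row=6, col=3) -> (row=6, col=2)
  S (south): (row=6, col=2) -> (row=7, col=2)
  W (west): (row=7, col=2) -> (row=7, col=1)
Final: (row=7, col=1)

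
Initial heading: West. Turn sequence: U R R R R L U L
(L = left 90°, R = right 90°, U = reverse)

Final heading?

Start: West
  U (U-turn (180°)) -> East
  R (right (90° clockwise)) -> South
  R (right (90° clockwise)) -> West
  R (right (90° clockwise)) -> North
  R (right (90° clockwise)) -> East
  L (left (90° counter-clockwise)) -> North
  U (U-turn (180°)) -> South
  L (left (90° counter-clockwise)) -> East
Final: East

Answer: Final heading: East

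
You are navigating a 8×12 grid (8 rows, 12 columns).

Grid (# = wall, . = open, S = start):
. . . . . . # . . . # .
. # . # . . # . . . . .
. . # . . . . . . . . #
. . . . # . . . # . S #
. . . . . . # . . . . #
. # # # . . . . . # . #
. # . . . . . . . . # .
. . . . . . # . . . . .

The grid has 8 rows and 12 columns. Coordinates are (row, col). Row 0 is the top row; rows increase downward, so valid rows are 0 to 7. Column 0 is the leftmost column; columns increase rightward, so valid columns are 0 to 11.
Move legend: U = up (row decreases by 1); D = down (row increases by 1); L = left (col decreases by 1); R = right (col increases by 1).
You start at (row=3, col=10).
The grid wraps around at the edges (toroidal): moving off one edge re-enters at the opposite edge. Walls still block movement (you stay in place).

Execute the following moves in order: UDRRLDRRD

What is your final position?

Start: (row=3, col=10)
  U (up): (row=3, col=10) -> (row=2, col=10)
  D (down): (row=2, col=10) -> (row=3, col=10)
  R (right): blocked, stay at (row=3, col=10)
  R (right): blocked, stay at (row=3, col=10)
  L (left): (row=3, col=10) -> (row=3, col=9)
  D (down): (row=3, col=9) -> (row=4, col=9)
  R (right): (row=4, col=9) -> (row=4, col=10)
  R (right): blocked, stay at (row=4, col=10)
  D (down): (row=4, col=10) -> (row=5, col=10)
Final: (row=5, col=10)

Answer: Final position: (row=5, col=10)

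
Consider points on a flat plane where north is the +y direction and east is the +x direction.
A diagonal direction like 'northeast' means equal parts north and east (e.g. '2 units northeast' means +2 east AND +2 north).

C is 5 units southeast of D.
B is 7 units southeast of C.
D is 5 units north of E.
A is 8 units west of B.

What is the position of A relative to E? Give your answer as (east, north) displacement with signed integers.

Answer: A is at (east=4, north=-7) relative to E.

Derivation:
Place E at the origin (east=0, north=0).
  D is 5 units north of E: delta (east=+0, north=+5); D at (east=0, north=5).
  C is 5 units southeast of D: delta (east=+5, north=-5); C at (east=5, north=0).
  B is 7 units southeast of C: delta (east=+7, north=-7); B at (east=12, north=-7).
  A is 8 units west of B: delta (east=-8, north=+0); A at (east=4, north=-7).
Therefore A relative to E: (east=4, north=-7).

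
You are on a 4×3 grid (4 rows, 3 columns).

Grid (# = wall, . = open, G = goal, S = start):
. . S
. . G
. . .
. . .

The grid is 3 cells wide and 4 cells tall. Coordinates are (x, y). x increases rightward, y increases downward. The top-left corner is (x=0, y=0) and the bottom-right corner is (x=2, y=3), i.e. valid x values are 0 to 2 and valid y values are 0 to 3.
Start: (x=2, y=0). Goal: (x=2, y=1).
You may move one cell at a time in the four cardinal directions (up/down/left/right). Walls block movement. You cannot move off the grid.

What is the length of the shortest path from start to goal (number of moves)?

BFS from (x=2, y=0) until reaching (x=2, y=1):
  Distance 0: (x=2, y=0)
  Distance 1: (x=1, y=0), (x=2, y=1)  <- goal reached here
One shortest path (1 moves): (x=2, y=0) -> (x=2, y=1)

Answer: Shortest path length: 1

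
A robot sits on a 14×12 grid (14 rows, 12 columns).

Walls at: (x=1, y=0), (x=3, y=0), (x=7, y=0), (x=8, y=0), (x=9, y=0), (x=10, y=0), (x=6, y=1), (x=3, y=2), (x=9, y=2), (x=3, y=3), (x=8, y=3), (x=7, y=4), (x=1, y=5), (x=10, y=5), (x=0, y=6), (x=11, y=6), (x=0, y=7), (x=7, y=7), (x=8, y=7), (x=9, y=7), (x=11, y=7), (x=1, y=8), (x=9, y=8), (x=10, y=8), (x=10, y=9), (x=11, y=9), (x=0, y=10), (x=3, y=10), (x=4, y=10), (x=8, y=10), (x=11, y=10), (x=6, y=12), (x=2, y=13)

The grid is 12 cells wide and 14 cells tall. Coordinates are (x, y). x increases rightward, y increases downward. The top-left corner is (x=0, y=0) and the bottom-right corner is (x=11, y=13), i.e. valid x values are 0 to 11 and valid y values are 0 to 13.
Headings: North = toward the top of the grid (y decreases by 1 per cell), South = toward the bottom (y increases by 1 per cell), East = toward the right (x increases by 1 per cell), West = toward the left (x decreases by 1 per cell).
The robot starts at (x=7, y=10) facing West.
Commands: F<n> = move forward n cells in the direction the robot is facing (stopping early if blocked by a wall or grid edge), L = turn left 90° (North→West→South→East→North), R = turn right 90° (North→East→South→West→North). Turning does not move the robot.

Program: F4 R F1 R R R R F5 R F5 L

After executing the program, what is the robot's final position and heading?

Start: (x=7, y=10), facing West
  F4: move forward 2/4 (blocked), now at (x=5, y=10)
  R: turn right, now facing North
  F1: move forward 1, now at (x=5, y=9)
  R: turn right, now facing East
  R: turn right, now facing South
  R: turn right, now facing West
  R: turn right, now facing North
  F5: move forward 5, now at (x=5, y=4)
  R: turn right, now facing East
  F5: move forward 1/5 (blocked), now at (x=6, y=4)
  L: turn left, now facing North
Final: (x=6, y=4), facing North

Answer: Final position: (x=6, y=4), facing North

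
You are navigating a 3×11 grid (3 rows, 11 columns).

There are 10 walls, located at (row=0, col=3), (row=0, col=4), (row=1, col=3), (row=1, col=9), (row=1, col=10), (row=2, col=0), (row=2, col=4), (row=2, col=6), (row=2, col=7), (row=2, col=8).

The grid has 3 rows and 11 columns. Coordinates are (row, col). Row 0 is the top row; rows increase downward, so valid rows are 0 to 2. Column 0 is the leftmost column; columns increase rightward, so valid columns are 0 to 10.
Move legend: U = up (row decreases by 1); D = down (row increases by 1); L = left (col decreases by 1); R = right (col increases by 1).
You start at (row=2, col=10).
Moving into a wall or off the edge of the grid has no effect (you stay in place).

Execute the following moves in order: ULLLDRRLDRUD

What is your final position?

Answer: Final position: (row=2, col=10)

Derivation:
Start: (row=2, col=10)
  U (up): blocked, stay at (row=2, col=10)
  L (left): (row=2, col=10) -> (row=2, col=9)
  L (left): blocked, stay at (row=2, col=9)
  L (left): blocked, stay at (row=2, col=9)
  D (down): blocked, stay at (row=2, col=9)
  R (right): (row=2, col=9) -> (row=2, col=10)
  R (right): blocked, stay at (row=2, col=10)
  L (left): (row=2, col=10) -> (row=2, col=9)
  D (down): blocked, stay at (row=2, col=9)
  R (right): (row=2, col=9) -> (row=2, col=10)
  U (up): blocked, stay at (row=2, col=10)
  D (down): blocked, stay at (row=2, col=10)
Final: (row=2, col=10)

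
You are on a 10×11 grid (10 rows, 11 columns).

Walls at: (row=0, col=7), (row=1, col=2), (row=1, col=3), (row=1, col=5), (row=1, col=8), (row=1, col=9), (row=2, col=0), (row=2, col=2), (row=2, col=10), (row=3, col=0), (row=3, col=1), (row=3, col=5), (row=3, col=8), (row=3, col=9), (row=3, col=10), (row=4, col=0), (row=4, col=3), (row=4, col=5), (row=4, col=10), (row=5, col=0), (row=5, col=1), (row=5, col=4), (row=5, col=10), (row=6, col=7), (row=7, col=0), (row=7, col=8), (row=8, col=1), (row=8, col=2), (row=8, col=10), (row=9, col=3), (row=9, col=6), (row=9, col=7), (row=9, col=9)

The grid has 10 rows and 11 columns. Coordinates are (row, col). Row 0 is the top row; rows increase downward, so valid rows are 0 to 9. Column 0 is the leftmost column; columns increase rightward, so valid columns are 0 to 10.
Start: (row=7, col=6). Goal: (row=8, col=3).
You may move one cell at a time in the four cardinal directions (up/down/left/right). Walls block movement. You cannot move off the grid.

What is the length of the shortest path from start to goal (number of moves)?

Answer: Shortest path length: 4

Derivation:
BFS from (row=7, col=6) until reaching (row=8, col=3):
  Distance 0: (row=7, col=6)
  Distance 1: (row=6, col=6), (row=7, col=5), (row=7, col=7), (row=8, col=6)
  Distance 2: (row=5, col=6), (row=6, col=5), (row=7, col=4), (row=8, col=5), (row=8, col=7)
  Distance 3: (row=4, col=6), (row=5, col=5), (row=5, col=7), (row=6, col=4), (row=7, col=3), (row=8, col=4), (row=8, col=8), (row=9, col=5)
  Distance 4: (row=3, col=6), (row=4, col=7), (row=5, col=8), (row=6, col=3), (row=7, col=2), (row=8, col=3), (row=8, col=9), (row=9, col=4), (row=9, col=8)  <- goal reached here
One shortest path (4 moves): (row=7, col=6) -> (row=7, col=5) -> (row=7, col=4) -> (row=7, col=3) -> (row=8, col=3)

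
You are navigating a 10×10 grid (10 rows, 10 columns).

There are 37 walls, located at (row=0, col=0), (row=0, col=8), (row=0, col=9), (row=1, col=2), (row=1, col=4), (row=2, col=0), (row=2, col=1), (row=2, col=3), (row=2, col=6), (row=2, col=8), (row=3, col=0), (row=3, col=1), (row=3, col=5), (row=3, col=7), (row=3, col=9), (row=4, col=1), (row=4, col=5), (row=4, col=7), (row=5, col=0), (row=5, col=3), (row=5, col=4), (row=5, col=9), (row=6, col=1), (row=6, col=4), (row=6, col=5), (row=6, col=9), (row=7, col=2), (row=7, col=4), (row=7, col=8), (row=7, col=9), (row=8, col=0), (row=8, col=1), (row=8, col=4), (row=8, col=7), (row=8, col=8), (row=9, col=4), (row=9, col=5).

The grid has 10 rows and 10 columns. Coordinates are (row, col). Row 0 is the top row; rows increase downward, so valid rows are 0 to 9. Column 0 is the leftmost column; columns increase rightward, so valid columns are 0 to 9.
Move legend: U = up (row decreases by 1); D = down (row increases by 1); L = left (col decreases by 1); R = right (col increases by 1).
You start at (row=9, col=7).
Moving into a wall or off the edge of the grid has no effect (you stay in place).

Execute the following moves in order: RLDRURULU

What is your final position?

Start: (row=9, col=7)
  R (right): (row=9, col=7) -> (row=9, col=8)
  L (left): (row=9, col=8) -> (row=9, col=7)
  D (down): blocked, stay at (row=9, col=7)
  R (right): (row=9, col=7) -> (row=9, col=8)
  U (up): blocked, stay at (row=9, col=8)
  R (right): (row=9, col=8) -> (row=9, col=9)
  U (up): (row=9, col=9) -> (row=8, col=9)
  L (left): blocked, stay at (row=8, col=9)
  U (up): blocked, stay at (row=8, col=9)
Final: (row=8, col=9)

Answer: Final position: (row=8, col=9)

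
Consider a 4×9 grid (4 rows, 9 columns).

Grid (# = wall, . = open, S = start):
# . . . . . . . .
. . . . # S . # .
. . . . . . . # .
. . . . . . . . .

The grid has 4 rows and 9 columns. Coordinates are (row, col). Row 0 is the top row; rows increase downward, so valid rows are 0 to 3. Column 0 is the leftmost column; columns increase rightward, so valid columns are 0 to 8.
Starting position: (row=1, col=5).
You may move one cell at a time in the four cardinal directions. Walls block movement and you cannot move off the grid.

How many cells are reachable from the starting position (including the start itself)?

BFS flood-fill from (row=1, col=5):
  Distance 0: (row=1, col=5)
  Distance 1: (row=0, col=5), (row=1, col=6), (row=2, col=5)
  Distance 2: (row=0, col=4), (row=0, col=6), (row=2, col=4), (row=2, col=6), (row=3, col=5)
  Distance 3: (row=0, col=3), (row=0, col=7), (row=2, col=3), (row=3, col=4), (row=3, col=6)
  Distance 4: (row=0, col=2), (row=0, col=8), (row=1, col=3), (row=2, col=2), (row=3, col=3), (row=3, col=7)
  Distance 5: (row=0, col=1), (row=1, col=2), (row=1, col=8), (row=2, col=1), (row=3, col=2), (row=3, col=8)
  Distance 6: (row=1, col=1), (row=2, col=0), (row=2, col=8), (row=3, col=1)
  Distance 7: (row=1, col=0), (row=3, col=0)
Total reachable: 32 (grid has 32 open cells total)

Answer: Reachable cells: 32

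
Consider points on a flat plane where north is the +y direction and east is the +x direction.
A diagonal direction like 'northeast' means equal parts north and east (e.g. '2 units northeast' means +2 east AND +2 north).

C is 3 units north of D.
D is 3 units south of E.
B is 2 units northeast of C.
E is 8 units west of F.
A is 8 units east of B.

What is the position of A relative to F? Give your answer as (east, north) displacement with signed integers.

Place F at the origin (east=0, north=0).
  E is 8 units west of F: delta (east=-8, north=+0); E at (east=-8, north=0).
  D is 3 units south of E: delta (east=+0, north=-3); D at (east=-8, north=-3).
  C is 3 units north of D: delta (east=+0, north=+3); C at (east=-8, north=0).
  B is 2 units northeast of C: delta (east=+2, north=+2); B at (east=-6, north=2).
  A is 8 units east of B: delta (east=+8, north=+0); A at (east=2, north=2).
Therefore A relative to F: (east=2, north=2).

Answer: A is at (east=2, north=2) relative to F.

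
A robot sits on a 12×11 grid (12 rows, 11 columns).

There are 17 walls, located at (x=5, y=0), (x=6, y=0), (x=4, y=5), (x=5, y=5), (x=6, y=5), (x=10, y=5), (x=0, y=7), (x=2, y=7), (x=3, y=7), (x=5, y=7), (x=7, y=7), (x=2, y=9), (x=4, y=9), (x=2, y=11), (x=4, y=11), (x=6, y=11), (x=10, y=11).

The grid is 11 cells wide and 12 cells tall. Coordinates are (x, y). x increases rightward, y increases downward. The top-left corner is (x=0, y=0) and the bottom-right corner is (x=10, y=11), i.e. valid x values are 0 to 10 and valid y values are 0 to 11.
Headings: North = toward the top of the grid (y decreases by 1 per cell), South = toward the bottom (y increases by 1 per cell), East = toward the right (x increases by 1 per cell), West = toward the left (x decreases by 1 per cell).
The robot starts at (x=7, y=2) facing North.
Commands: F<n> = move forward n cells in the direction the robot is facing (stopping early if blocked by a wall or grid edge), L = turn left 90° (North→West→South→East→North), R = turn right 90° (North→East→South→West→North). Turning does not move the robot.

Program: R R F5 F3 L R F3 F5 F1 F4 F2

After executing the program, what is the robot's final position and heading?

Start: (x=7, y=2), facing North
  R: turn right, now facing East
  R: turn right, now facing South
  F5: move forward 4/5 (blocked), now at (x=7, y=6)
  F3: move forward 0/3 (blocked), now at (x=7, y=6)
  L: turn left, now facing East
  R: turn right, now facing South
  F3: move forward 0/3 (blocked), now at (x=7, y=6)
  F5: move forward 0/5 (blocked), now at (x=7, y=6)
  F1: move forward 0/1 (blocked), now at (x=7, y=6)
  F4: move forward 0/4 (blocked), now at (x=7, y=6)
  F2: move forward 0/2 (blocked), now at (x=7, y=6)
Final: (x=7, y=6), facing South

Answer: Final position: (x=7, y=6), facing South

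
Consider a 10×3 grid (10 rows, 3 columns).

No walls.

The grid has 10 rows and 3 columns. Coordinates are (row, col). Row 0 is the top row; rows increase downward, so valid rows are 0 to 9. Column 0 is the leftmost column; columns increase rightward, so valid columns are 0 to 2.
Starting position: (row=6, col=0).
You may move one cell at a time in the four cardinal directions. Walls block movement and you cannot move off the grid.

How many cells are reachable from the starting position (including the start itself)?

Answer: Reachable cells: 30

Derivation:
BFS flood-fill from (row=6, col=0):
  Distance 0: (row=6, col=0)
  Distance 1: (row=5, col=0), (row=6, col=1), (row=7, col=0)
  Distance 2: (row=4, col=0), (row=5, col=1), (row=6, col=2), (row=7, col=1), (row=8, col=0)
  Distance 3: (row=3, col=0), (row=4, col=1), (row=5, col=2), (row=7, col=2), (row=8, col=1), (row=9, col=0)
  Distance 4: (row=2, col=0), (row=3, col=1), (row=4, col=2), (row=8, col=2), (row=9, col=1)
  Distance 5: (row=1, col=0), (row=2, col=1), (row=3, col=2), (row=9, col=2)
  Distance 6: (row=0, col=0), (row=1, col=1), (row=2, col=2)
  Distance 7: (row=0, col=1), (row=1, col=2)
  Distance 8: (row=0, col=2)
Total reachable: 30 (grid has 30 open cells total)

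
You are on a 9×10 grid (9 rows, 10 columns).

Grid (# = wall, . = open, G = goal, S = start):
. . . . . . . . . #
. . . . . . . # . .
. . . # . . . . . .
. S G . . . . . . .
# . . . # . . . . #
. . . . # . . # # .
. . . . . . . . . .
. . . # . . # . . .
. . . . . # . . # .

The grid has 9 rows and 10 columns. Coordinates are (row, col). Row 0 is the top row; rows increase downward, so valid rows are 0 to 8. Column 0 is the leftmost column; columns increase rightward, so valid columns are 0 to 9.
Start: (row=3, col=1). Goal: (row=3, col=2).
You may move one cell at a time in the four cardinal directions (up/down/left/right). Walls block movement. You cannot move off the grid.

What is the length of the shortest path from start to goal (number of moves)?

Answer: Shortest path length: 1

Derivation:
BFS from (row=3, col=1) until reaching (row=3, col=2):
  Distance 0: (row=3, col=1)
  Distance 1: (row=2, col=1), (row=3, col=0), (row=3, col=2), (row=4, col=1)  <- goal reached here
One shortest path (1 moves): (row=3, col=1) -> (row=3, col=2)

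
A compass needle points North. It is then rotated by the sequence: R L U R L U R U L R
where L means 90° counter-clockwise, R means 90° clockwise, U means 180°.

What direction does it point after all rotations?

Start: North
  R (right (90° clockwise)) -> East
  L (left (90° counter-clockwise)) -> North
  U (U-turn (180°)) -> South
  R (right (90° clockwise)) -> West
  L (left (90° counter-clockwise)) -> South
  U (U-turn (180°)) -> North
  R (right (90° clockwise)) -> East
  U (U-turn (180°)) -> West
  L (left (90° counter-clockwise)) -> South
  R (right (90° clockwise)) -> West
Final: West

Answer: Final heading: West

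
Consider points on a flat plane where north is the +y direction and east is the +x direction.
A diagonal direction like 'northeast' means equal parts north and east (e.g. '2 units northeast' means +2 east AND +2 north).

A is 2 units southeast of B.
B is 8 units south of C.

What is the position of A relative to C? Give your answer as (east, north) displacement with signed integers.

Place C at the origin (east=0, north=0).
  B is 8 units south of C: delta (east=+0, north=-8); B at (east=0, north=-8).
  A is 2 units southeast of B: delta (east=+2, north=-2); A at (east=2, north=-10).
Therefore A relative to C: (east=2, north=-10).

Answer: A is at (east=2, north=-10) relative to C.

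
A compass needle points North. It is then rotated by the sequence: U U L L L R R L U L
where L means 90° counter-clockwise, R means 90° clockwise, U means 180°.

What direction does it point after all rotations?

Answer: Final heading: West

Derivation:
Start: North
  U (U-turn (180°)) -> South
  U (U-turn (180°)) -> North
  L (left (90° counter-clockwise)) -> West
  L (left (90° counter-clockwise)) -> South
  L (left (90° counter-clockwise)) -> East
  R (right (90° clockwise)) -> South
  R (right (90° clockwise)) -> West
  L (left (90° counter-clockwise)) -> South
  U (U-turn (180°)) -> North
  L (left (90° counter-clockwise)) -> West
Final: West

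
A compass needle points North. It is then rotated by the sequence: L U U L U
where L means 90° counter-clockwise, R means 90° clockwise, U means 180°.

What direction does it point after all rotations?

Answer: Final heading: North

Derivation:
Start: North
  L (left (90° counter-clockwise)) -> West
  U (U-turn (180°)) -> East
  U (U-turn (180°)) -> West
  L (left (90° counter-clockwise)) -> South
  U (U-turn (180°)) -> North
Final: North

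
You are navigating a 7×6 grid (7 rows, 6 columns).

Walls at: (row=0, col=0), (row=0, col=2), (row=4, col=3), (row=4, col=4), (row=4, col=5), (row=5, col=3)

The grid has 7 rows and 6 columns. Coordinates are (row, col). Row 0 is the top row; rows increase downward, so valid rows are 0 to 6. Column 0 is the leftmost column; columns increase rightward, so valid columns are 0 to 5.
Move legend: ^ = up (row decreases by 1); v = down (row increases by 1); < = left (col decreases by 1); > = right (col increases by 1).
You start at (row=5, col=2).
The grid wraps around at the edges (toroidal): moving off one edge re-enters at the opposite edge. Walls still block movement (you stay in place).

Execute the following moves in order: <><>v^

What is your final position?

Answer: Final position: (row=5, col=2)

Derivation:
Start: (row=5, col=2)
  < (left): (row=5, col=2) -> (row=5, col=1)
  > (right): (row=5, col=1) -> (row=5, col=2)
  < (left): (row=5, col=2) -> (row=5, col=1)
  > (right): (row=5, col=1) -> (row=5, col=2)
  v (down): (row=5, col=2) -> (row=6, col=2)
  ^ (up): (row=6, col=2) -> (row=5, col=2)
Final: (row=5, col=2)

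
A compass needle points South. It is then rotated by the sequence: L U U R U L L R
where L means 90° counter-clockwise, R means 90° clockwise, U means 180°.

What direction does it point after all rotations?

Answer: Final heading: West

Derivation:
Start: South
  L (left (90° counter-clockwise)) -> East
  U (U-turn (180°)) -> West
  U (U-turn (180°)) -> East
  R (right (90° clockwise)) -> South
  U (U-turn (180°)) -> North
  L (left (90° counter-clockwise)) -> West
  L (left (90° counter-clockwise)) -> South
  R (right (90° clockwise)) -> West
Final: West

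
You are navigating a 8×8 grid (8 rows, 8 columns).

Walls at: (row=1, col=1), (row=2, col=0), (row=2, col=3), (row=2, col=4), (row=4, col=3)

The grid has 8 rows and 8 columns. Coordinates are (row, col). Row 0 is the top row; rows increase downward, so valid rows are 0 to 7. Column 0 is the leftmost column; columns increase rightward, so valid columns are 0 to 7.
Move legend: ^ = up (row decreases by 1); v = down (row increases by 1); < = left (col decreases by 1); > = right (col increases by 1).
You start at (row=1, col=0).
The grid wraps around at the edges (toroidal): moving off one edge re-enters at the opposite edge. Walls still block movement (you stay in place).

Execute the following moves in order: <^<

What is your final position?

Answer: Final position: (row=0, col=6)

Derivation:
Start: (row=1, col=0)
  < (left): (row=1, col=0) -> (row=1, col=7)
  ^ (up): (row=1, col=7) -> (row=0, col=7)
  < (left): (row=0, col=7) -> (row=0, col=6)
Final: (row=0, col=6)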